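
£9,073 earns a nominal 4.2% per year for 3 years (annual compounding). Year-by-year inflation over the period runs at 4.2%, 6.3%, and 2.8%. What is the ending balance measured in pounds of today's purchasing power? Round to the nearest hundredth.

£9,014.88

Nominal value at maturity: £9,073 × (1 + 4.2%)^3 ≈ £10,264.88.
Price-level factor over 3 years: 1.042 × 1.063 × 1.028 = 1.138660088.
The maturity value deflated by that factor is the answer in today's purchasing power.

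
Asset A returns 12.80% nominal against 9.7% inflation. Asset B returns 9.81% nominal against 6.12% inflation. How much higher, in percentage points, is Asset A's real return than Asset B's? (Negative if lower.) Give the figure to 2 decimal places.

-0.65

Asset A real return: 1.1280/1.097 − 1 = 2.826%.
Asset B real return: 1.0981/1.0612 − 1 = 3.477%.
Difference: 2.826 − 3.477 = -0.651 pp.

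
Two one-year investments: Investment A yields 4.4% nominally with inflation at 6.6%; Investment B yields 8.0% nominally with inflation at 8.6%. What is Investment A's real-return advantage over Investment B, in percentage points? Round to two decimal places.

Investment A real return: 1.044/1.066 − 1 = -2.064%.
Investment B real return: 1.080/1.086 − 1 = -0.552%.
Difference: -2.064 − (-0.552) = -1.512 pp.

-1.51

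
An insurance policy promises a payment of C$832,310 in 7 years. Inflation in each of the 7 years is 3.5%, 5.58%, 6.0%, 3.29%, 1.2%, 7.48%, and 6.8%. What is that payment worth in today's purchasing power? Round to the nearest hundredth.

C$598,852.05

Price-level factor over 7 years: 1.035 × 1.0558 × 1.060 × 1.0329 × 1.012 × 1.0748 × 1.068 ≈ 1.3898424528.
Purchasing power today: C$832,310 divided by that factor.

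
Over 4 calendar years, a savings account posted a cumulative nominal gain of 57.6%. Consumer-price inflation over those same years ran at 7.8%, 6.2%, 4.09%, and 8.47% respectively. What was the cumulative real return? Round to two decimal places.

21.93%

Cumulative inflation factor: 1.078 × 1.062 × 1.0409 × 1.0847 ≈ 1.29259.
Nominal growth factor: 1.57600. Real growth factor = 1.57600 / 1.29259 ≈ 1.21925.
Total real return ≈ 21.9254%.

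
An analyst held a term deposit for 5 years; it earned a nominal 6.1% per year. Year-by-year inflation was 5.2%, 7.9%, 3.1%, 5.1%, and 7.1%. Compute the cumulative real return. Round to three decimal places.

2.068%

Cumulative inflation factor: 1.052 × 1.079 × 1.031 × 1.051 × 1.071 ≈ 1.31731.
Nominal growth factor: 1.34455. Real growth factor = 1.34455 / 1.31731 ≈ 1.02068.
Total real return ≈ 2.0678%.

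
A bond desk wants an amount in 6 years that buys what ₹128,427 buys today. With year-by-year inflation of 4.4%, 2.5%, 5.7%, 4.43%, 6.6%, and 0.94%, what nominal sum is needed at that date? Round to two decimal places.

₹163,230.56

Cumulative price-level factor: 1.044 × 1.025 × 1.057 × 1.0443 × 1.066 × 1.0094 ≈ 1.2709987823.
The nominal amount required is ₹128,427 scaled up by that factor.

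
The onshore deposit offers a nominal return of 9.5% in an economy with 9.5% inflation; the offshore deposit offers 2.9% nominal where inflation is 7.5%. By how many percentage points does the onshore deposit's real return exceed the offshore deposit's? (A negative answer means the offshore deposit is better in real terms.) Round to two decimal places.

4.28

The onshore deposit real return: 1.095/1.095 − 1 = 0.000%.
The offshore deposit real return: 1.029/1.075 − 1 = -4.279%.
Difference: 0.000 − (-4.279) = 4.279 pp.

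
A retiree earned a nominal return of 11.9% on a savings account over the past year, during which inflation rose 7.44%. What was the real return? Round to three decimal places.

4.151%

Real return via the Fisher equation: (1 + 11.9%)/(1 + 7.44%) − 1 = 1.119/1.0744 − 1 ≈ 0.04151.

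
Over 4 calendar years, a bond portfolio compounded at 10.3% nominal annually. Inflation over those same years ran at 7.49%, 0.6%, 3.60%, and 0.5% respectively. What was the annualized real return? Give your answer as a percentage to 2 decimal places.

7.08%

Cumulative inflation factor: 1.0749 × 1.006 × 1.0360 × 1.005 ≈ 1.12588.
Nominal growth factor: 1.48014. Real growth factor = 1.48014 / 1.12588 ≈ 1.31465.
Annualized: 1.31465^(1/4) − 1 ≈ 0.07079.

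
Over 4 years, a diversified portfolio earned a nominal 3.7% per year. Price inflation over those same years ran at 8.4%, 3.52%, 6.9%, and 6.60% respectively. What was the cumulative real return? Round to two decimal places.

-9.57%

Cumulative inflation factor: 1.084 × 1.0352 × 1.069 × 1.0660 ≈ 1.27876.
Nominal growth factor: 1.15642. Real growth factor = 1.15642 / 1.27876 ≈ 0.90433.
Total real return ≈ -9.5671%.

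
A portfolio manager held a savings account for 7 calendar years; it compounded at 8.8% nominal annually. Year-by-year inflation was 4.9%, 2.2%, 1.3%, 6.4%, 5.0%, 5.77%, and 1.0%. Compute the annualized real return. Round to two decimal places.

Cumulative inflation factor: 1.049 × 1.022 × 1.013 × 1.064 × 1.050 × 1.0577 × 1.010 ≈ 1.29614.
Nominal growth factor: 1.80469. Real growth factor = 1.80469 / 1.29614 ≈ 1.39236.
Annualized: 1.39236^(1/7) − 1 ≈ 0.04842.

4.84%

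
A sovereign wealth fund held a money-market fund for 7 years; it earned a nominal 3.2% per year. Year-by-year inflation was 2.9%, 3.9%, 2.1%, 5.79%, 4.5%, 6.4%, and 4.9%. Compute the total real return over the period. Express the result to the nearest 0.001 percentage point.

-7.440%

Cumulative inflation factor: 1.029 × 1.039 × 1.021 × 1.0579 × 1.045 × 1.064 × 1.049 ≈ 1.34690.
Nominal growth factor: 1.24669. Real growth factor = 1.24669 / 1.34690 ≈ 0.92560.
Total real return ≈ -7.4400%.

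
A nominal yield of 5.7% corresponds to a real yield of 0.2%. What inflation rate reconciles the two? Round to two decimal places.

5.49%

From (1+r_nom) = (1+r_real)(1+π), we get 1+π = (1 + 5.7%)/(1 + 0.2%) = 1.057/1.002 ≈ 1.05489.
So π ≈ 5.4890%.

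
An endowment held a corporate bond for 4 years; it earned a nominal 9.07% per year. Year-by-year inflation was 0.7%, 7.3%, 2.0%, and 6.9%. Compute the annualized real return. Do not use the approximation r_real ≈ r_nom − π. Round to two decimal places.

Cumulative inflation factor: 1.007 × 1.073 × 1.020 × 1.069 ≈ 1.17817.
Nominal growth factor: 1.41521. Real growth factor = 1.41521 / 1.17817 ≈ 1.20120.
Annualized: 1.20120^(1/4) − 1 ≈ 0.04690.

4.69%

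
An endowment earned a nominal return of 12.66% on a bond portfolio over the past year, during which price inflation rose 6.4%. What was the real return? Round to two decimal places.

Real return via the Fisher equation: (1 + 12.66%)/(1 + 6.4%) − 1 = 1.1266/1.064 − 1 ≈ 0.05883.

5.88%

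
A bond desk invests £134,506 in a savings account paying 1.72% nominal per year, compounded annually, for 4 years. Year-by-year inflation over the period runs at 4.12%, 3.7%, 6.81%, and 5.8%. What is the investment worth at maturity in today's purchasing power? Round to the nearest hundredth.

£118,020.26

Nominal value at maturity: £134,506 × (1 + 1.72%)^4 ≈ £144,001.52.
Price-level factor over 4 years: 1.0412 × 1.037 × 1.0681 × 1.058 ≈ 1.2201423423.
Dividing the nominal maturity value by the price-level factor gives the value in today's money.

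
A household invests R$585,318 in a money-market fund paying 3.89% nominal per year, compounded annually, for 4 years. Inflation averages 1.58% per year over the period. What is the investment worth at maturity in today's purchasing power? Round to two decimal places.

R$640,403.99

Nominal value at maturity: R$585,318 × (1 + 3.89%)^4 ≈ R$681,846.89.
Price-level factor over 4 years: (1 + 1.58%)^4 ≈ 1.0647136796.
The maturity value deflated by that factor is the answer in today's purchasing power.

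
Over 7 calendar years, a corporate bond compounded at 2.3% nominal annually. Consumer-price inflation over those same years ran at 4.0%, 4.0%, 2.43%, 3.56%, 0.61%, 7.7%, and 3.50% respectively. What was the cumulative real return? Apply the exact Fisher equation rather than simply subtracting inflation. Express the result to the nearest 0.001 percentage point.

-8.873%

Cumulative inflation factor: 1.040 × 1.040 × 1.0243 × 1.0356 × 1.0061 × 1.077 × 1.0350 ≈ 1.28672.
Nominal growth factor: 1.17254. Real growth factor = 1.17254 / 1.28672 ≈ 0.91127.
Total real return ≈ -8.8732%.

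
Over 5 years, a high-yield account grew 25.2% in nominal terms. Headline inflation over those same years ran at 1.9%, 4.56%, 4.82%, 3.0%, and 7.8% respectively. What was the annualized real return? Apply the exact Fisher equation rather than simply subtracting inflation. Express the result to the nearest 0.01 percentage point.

0.19%

Cumulative inflation factor: 1.019 × 1.0456 × 1.0482 × 1.030 × 1.078 ≈ 1.24005.
Nominal growth factor: 1.25200. Real growth factor = 1.25200 / 1.24005 ≈ 1.00964.
Annualized: 1.00964^(1/5) − 1 ≈ 0.00192.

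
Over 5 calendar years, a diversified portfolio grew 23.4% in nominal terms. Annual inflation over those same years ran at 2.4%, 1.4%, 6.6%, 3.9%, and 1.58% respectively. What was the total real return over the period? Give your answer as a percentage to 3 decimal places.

Cumulative inflation factor: 1.024 × 1.014 × 1.066 × 1.039 × 1.0158 ≈ 1.16820.
Nominal growth factor: 1.23400. Real growth factor = 1.23400 / 1.16820 ≈ 1.05632.
Total real return ≈ 5.6322%.

5.632%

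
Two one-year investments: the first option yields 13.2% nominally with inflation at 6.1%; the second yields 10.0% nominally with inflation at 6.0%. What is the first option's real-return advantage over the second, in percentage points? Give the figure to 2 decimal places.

2.92

The first option real return: 1.132/1.061 − 1 = 6.692%.
The second real return: 1.100/1.060 − 1 = 3.774%.
Difference: 6.692 − 3.774 = 2.918 pp.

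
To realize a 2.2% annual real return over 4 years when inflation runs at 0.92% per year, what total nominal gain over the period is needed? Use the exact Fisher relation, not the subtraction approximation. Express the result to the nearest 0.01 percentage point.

Required annual nominal rate: (1+2.2%)(1+0.92%) − 1 = 3.14024%.
Cumulative over 4 years: (1 + 0.0314024)^4 − 1 ≈ 0.13165.

13.17%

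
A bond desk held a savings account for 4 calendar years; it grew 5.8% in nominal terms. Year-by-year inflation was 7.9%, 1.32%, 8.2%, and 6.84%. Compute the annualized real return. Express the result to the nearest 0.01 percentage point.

Cumulative inflation factor: 1.079 × 1.0132 × 1.082 × 1.0684 ≈ 1.26380.
Nominal growth factor: 1.05800. Real growth factor = 1.05800 / 1.26380 ≈ 0.83716.
Annualized: 0.83716^(1/4) − 1 ≈ -0.04346.

-4.35%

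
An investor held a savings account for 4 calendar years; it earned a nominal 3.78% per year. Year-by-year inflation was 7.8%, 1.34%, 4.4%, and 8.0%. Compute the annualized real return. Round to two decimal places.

-1.49%

Cumulative inflation factor: 1.078 × 1.0134 × 1.044 × 1.080 ≈ 1.23175.
Nominal growth factor: 1.15999. Real growth factor = 1.15999 / 1.23175 ≈ 0.94174.
Annualized: 0.94174^(1/4) − 1 ≈ -0.01489.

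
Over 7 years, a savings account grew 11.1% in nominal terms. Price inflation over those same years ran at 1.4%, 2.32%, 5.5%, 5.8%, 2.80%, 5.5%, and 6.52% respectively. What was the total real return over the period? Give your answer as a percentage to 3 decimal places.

-16.957%

Cumulative inflation factor: 1.014 × 1.0232 × 1.055 × 1.058 × 1.0280 × 1.055 × 1.0652 ≈ 1.33787.
Nominal growth factor: 1.11100. Real growth factor = 1.11100 / 1.33787 ≈ 0.83043.
Total real return ≈ -16.9574%.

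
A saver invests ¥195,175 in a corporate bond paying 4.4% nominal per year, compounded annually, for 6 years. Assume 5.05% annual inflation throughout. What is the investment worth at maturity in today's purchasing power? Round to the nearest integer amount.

Nominal value at maturity: ¥195,175 × (1 + 4.4%)^6 ≈ ¥252,713.
Price-level factor over 6 years: (1 + 5.05%)^6 ≈ 1.3439290464.
Dividing the nominal maturity value by the price-level factor gives the value in today's money.

¥188,040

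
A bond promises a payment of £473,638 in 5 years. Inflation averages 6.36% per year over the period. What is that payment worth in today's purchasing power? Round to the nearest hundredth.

£347,980.49

Price-level factor over 5 years: (1 + 6.36%)^5 ≈ 1.3611050437.
Purchasing power today: £473,638 divided by that factor.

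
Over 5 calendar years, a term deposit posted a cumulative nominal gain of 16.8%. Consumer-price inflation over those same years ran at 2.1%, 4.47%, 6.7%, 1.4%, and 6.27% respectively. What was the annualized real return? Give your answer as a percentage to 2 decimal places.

-0.97%

Cumulative inflation factor: 1.021 × 1.0447 × 1.067 × 1.014 × 1.0627 ≈ 1.22640.
Nominal growth factor: 1.16800. Real growth factor = 1.16800 / 1.22640 ≈ 0.95238.
Annualized: 0.95238^(1/5) − 1 ≈ -0.00971.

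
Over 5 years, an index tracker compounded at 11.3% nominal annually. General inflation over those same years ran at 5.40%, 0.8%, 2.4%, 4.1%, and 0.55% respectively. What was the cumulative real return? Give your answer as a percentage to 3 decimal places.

49.983%

Cumulative inflation factor: 1.0540 × 1.008 × 1.024 × 1.041 × 1.0055 ≈ 1.13876.
Nominal growth factor: 1.70795. Real growth factor = 1.70795 / 1.13876 ≈ 1.49983.
Total real return ≈ 49.9830%.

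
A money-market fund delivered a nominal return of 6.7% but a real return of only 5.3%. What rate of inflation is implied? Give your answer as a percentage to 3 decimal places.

1.330%

From (1+r_nom) = (1+r_real)(1+π), we get 1+π = (1 + 6.7%)/(1 + 5.3%) = 1.067/1.053 ≈ 1.01330.
So π ≈ 1.3295%.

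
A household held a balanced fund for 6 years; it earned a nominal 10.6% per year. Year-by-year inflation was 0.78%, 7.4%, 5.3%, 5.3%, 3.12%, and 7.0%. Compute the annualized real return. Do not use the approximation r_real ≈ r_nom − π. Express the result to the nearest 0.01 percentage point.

5.54%

Cumulative inflation factor: 1.0078 × 1.074 × 1.053 × 1.053 × 1.0312 × 1.070 ≈ 1.32423.
Nominal growth factor: 1.83034. Real growth factor = 1.83034 / 1.32423 ≈ 1.38219.
Annualized: 1.38219^(1/6) − 1 ≈ 0.05543.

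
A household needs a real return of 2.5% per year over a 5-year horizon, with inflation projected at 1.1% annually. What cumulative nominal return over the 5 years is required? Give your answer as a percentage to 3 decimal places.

Required annual nominal rate: (1+2.5%)(1+1.1%) − 1 = 3.6275%.
Cumulative over 5 years: (1 + 0.036275)^5 − 1 ≈ 0.19502.

19.502%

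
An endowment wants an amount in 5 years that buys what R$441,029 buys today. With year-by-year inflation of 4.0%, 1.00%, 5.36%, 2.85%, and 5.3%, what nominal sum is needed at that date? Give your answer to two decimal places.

Cumulative price-level factor: 1.040 × 1.0100 × 1.0536 × 1.0285 × 1.053 ≈ 1.1985692799.
Multiplying R$441,029 by the price-level factor gives the future nominal sum.

R$528,603.81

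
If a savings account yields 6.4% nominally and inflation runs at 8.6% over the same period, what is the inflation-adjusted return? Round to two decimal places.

Real return via the Fisher equation: (1 + 6.4%)/(1 + 8.6%) − 1 = 1.064/1.086 − 1 ≈ -0.02026.

-2.03%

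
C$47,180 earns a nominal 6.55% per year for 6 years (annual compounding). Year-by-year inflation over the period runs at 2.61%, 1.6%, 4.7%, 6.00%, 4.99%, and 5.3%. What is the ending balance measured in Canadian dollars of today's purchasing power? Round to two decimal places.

Nominal value at maturity: C$47,180 × (1 + 6.55%)^6 ≈ C$69,036.48.
Price-level factor over 6 years: 1.0261 × 1.016 × 1.047 × 1.0600 × 1.0499 × 1.053 ≈ 1.2791228272.
The maturity value deflated by that factor is the answer in today's purchasing power.

C$53,971.74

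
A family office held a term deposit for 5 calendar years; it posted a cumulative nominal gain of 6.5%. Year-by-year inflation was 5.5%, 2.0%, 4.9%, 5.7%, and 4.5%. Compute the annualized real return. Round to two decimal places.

-3.10%

Cumulative inflation factor: 1.055 × 1.020 × 1.049 × 1.057 × 1.045 ≈ 1.24686.
Nominal growth factor: 1.06500. Real growth factor = 1.06500 / 1.24686 ≈ 0.85414.
Annualized: 0.85414^(1/5) − 1 ≈ -0.03104.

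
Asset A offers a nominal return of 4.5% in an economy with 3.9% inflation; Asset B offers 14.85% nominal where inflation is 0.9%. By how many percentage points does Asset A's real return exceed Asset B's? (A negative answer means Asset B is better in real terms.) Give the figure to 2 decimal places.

-13.25

Asset A real return: 1.045/1.039 − 1 = 0.577%.
Asset B real return: 1.1485/1.009 − 1 = 13.826%.
Difference: 0.577 − 13.826 = -13.249 pp.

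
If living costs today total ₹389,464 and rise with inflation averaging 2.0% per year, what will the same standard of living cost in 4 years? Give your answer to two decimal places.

₹421,568.36

Cumulative price-level factor: (1+2.0%)^4 = 1.08243216.
The nominal amount required is ₹389,464 scaled up by that factor.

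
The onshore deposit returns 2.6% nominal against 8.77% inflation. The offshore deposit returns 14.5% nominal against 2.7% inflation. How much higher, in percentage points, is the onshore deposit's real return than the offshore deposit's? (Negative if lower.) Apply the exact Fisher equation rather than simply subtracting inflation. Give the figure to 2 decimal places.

The onshore deposit real return: 1.026/1.0877 − 1 = -5.673%.
The offshore deposit real return: 1.145/1.027 − 1 = 11.490%.
Difference: -5.673 − 11.490 = -17.163 pp.

-17.16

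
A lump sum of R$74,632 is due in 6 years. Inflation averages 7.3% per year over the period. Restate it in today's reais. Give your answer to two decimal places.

Price-level factor over 6 years: (1 + 7.3%)^6 ≈ 1.5261539034.
Purchasing power today: R$74,632 divided by that factor.

R$48,902.01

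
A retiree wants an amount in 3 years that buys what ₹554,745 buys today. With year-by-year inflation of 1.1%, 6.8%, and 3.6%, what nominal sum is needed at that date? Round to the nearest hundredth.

Cumulative price-level factor: 1.011 × 1.068 × 1.036 = 1.118618928.
Multiplying ₹554,745 by the price-level factor gives the future nominal sum.

₹620,548.26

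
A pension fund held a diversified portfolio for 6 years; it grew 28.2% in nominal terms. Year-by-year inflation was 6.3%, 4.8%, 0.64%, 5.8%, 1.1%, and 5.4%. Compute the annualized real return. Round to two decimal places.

0.24%

Cumulative inflation factor: 1.063 × 1.048 × 1.0064 × 1.058 × 1.011 × 1.054 ≈ 1.26399.
Nominal growth factor: 1.28200. Real growth factor = 1.28200 / 1.26399 ≈ 1.01425.
Annualized: 1.01425^(1/6) − 1 ≈ 0.00236.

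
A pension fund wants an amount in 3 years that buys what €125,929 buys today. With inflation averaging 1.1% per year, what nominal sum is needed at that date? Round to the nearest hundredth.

€130,130.54

Cumulative price-level factor: (1+1.1%)^3 = 1.033364331.
The nominal amount required is €125,929 scaled up by that factor.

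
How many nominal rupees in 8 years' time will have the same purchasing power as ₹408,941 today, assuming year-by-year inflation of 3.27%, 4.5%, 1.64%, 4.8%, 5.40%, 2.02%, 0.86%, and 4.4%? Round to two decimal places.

₹532,258.31

Cumulative price-level factor: 1.0327 × 1.045 × 1.0164 × 1.048 × 1.0540 × 1.0202 × 1.0086 × 1.044 ≈ 1.3015528248.
The nominal amount required is ₹408,941 scaled up by that factor.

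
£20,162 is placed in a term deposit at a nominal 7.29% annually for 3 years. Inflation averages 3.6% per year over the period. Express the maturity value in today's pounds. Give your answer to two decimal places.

£22,394.02

Nominal value at maturity: £20,162 × (1 + 7.29%)^3 ≈ £24,900.69.
Price-level factor over 3 years: (1 + 3.6%)^3 = 1.111934656.
The maturity value deflated by that factor is the answer in today's purchasing power.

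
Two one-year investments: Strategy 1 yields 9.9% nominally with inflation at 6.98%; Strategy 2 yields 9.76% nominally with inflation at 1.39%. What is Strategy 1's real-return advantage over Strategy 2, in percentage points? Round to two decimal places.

Strategy 1 real return: 1.099/1.0698 − 1 = 2.729%.
Strategy 2 real return: 1.0976/1.0139 − 1 = 8.255%.
Difference: 2.729 − 8.255 = -5.526 pp.

-5.53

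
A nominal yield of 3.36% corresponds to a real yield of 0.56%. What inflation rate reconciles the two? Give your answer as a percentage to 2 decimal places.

2.78%

From (1+r_nom) = (1+r_real)(1+π), we get 1+π = (1 + 3.36%)/(1 + 0.56%) = 1.0336/1.0056 ≈ 1.02784.
So π ≈ 2.7844%.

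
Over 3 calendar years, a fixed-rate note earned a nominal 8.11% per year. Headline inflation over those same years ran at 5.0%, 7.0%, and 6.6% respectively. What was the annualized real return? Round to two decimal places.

1.80%

Cumulative inflation factor: 1.050 × 1.070 × 1.066 ≈ 1.19765.
Nominal growth factor: 1.26357. Real growth factor = 1.26357 / 1.19765 ≈ 1.05504.
Annualized: 1.05504^(1/3) − 1 ≈ 0.01802.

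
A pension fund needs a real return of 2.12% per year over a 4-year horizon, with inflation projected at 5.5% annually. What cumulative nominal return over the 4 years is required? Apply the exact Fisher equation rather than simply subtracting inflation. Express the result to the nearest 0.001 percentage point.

Required annual nominal rate: (1+2.12%)(1+5.5%) − 1 = 7.7366%.
Cumulative over 4 years: (1 + 0.077366)^4 − 1 ≈ 0.34727.

34.727%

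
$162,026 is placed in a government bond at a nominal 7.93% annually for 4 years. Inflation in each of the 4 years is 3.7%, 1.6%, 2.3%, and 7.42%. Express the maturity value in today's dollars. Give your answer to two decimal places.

$189,897.90

Nominal value at maturity: $162,026 × (1 + 7.93%)^4 ≈ $219,863.64.
Price-level factor over 4 years: 1.037 × 1.016 × 1.023 × 1.0742 ≈ 1.1577992025.
The maturity value deflated by that factor is the answer in today's purchasing power.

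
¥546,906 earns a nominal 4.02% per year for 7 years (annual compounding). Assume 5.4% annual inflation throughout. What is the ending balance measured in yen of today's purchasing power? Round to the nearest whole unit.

¥498,708

Nominal value at maturity: ¥546,906 × (1 + 4.02%)^7 ≈ ¥720,660.
Price-level factor over 7 years: (1 + 5.4%)^7 ≈ 1.4450546643.
The maturity value deflated by that factor is the answer in today's purchasing power.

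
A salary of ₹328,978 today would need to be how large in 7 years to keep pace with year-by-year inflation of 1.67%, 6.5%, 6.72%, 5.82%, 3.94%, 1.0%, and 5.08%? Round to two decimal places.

₹443,758.83

Cumulative price-level factor: 1.0167 × 1.065 × 1.0672 × 1.0582 × 1.0394 × 1.010 × 1.0508 ≈ 1.3489012449.
Multiplying ₹328,978 by the price-level factor gives the future nominal sum.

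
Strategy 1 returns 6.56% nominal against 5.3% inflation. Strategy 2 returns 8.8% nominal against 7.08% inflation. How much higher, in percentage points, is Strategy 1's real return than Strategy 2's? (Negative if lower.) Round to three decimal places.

Strategy 1 real return: 1.0656/1.053 − 1 = 1.1966%.
Strategy 2 real return: 1.088/1.0708 − 1 = 1.6063%.
Difference: 1.1966 − 1.6063 = -0.4097 pp.

-0.410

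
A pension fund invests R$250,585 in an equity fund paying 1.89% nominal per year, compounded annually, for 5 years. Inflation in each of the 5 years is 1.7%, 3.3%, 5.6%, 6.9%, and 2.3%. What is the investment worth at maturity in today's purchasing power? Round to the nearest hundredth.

Nominal value at maturity: R$250,585 × (1 + 1.89%)^5 ≈ R$275,177.48.
Price-level factor over 5 years: 1.017 × 1.033 × 1.056 × 1.069 × 1.023 ≈ 1.2132171240.
The maturity value deflated by that factor is the answer in today's purchasing power.

R$226,816.35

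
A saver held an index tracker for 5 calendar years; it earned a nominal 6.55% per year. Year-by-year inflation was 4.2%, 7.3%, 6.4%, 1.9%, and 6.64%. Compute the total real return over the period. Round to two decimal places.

Cumulative inflation factor: 1.042 × 1.073 × 1.064 × 1.019 × 1.0664 ≈ 1.29272.
Nominal growth factor: 1.37331. Real growth factor = 1.37331 / 1.29272 ≈ 1.06234.
Total real return ≈ 6.2341%.

6.23%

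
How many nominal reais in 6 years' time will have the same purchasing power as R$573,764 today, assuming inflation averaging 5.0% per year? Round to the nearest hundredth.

R$768,898.64

Cumulative price-level factor: (1+5.0%)^6 ≈ 1.3400956406.
Multiplying R$573,764 by the price-level factor gives the future nominal sum.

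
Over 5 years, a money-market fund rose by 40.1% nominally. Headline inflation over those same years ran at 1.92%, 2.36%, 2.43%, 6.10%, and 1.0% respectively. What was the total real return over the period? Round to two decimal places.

Cumulative inflation factor: 1.0192 × 1.0236 × 1.0243 × 1.0610 × 1.010 ≈ 1.14513.
Nominal growth factor: 1.40100. Real growth factor = 1.40100 / 1.14513 ≈ 1.22345.
Total real return ≈ 22.3445%.

22.34%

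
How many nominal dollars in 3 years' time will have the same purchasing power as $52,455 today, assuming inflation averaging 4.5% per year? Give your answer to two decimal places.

Cumulative price-level factor: (1+4.5%)^3 = 1.141166125.
The nominal amount required is $52,455 scaled up by that factor.

$59,859.87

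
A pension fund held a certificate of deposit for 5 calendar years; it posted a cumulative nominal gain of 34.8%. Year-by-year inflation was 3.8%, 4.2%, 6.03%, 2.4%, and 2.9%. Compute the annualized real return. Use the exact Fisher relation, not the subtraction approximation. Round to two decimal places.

Cumulative inflation factor: 1.038 × 1.042 × 1.0603 × 1.024 × 1.029 ≈ 1.20840.
Nominal growth factor: 1.34800. Real growth factor = 1.34800 / 1.20840 ≈ 1.11553.
Annualized: 1.11553^(1/5) − 1 ≈ 0.02211.

2.21%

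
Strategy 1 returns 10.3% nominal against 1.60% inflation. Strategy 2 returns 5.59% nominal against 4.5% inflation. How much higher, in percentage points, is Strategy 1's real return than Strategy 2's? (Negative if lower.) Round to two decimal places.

7.52

Strategy 1 real return: 1.103/1.0160 − 1 = 8.563%.
Strategy 2 real return: 1.0559/1.045 − 1 = 1.043%.
Difference: 8.563 − 1.043 = 7.520 pp.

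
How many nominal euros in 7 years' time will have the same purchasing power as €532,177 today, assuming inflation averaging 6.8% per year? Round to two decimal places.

Cumulative price-level factor: (1+6.8%)^7 ≈ 1.5848886996.
The nominal amount required is €532,177 scaled up by that factor.

€843,441.31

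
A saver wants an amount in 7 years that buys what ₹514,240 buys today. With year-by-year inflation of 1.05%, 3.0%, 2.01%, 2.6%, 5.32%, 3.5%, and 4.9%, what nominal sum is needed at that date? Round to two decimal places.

Cumulative price-level factor: 1.0105 × 1.030 × 1.0201 × 1.026 × 1.0532 × 1.035 × 1.049 ≈ 1.2456336713.
The nominal amount required is ₹514,240 scaled up by that factor.

₹640,554.66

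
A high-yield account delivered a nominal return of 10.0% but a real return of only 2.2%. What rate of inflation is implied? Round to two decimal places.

From (1+r_nom) = (1+r_real)(1+π), we get 1+π = (1 + 10.0%)/(1 + 2.2%) = 1.100/1.022 ≈ 1.07632.
So π ≈ 7.6321%.

7.63%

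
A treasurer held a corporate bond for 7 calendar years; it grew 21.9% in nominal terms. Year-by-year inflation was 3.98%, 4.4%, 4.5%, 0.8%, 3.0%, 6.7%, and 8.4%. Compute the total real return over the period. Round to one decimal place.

-10.5%

Cumulative inflation factor: 1.0398 × 1.044 × 1.045 × 1.008 × 1.030 × 1.067 × 1.084 ≈ 1.36225.
Nominal growth factor: 1.21900. Real growth factor = 1.21900 / 1.36225 ≈ 0.89484.
Total real return ≈ -10.5159%.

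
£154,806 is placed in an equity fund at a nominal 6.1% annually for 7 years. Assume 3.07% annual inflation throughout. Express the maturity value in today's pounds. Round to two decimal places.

£189,613.63

Nominal value at maturity: £154,806 × (1 + 6.1%)^7 ≈ £234,312.51.
Price-level factor over 7 years: (1 + 3.07%)^7 ≈ 1.2357366641.
The maturity value deflated by that factor is the answer in today's purchasing power.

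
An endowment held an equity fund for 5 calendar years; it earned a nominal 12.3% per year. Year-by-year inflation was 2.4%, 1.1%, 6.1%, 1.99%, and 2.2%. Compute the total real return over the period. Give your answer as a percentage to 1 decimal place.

Cumulative inflation factor: 1.024 × 1.011 × 1.061 × 1.0199 × 1.022 ≈ 1.14492.
Nominal growth factor: 1.78607. Real growth factor = 1.78607 / 1.14492 ≈ 1.56000.
Total real return ≈ 55.9997%.

56.0%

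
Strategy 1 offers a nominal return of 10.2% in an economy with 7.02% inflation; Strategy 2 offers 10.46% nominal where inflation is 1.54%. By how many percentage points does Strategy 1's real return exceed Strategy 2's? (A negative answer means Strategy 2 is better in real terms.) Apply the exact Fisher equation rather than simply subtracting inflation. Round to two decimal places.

Strategy 1 real return: 1.102/1.0702 − 1 = 2.971%.
Strategy 2 real return: 1.1046/1.0154 − 1 = 8.785%.
Difference: 2.971 − 8.785 = -5.814 pp.

-5.81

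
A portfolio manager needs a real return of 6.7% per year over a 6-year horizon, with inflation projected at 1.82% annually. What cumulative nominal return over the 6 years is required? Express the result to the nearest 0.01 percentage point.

64.43%

Required annual nominal rate: (1+6.7%)(1+1.82%) − 1 = 8.64194%.
Cumulative over 6 years: (1 + 0.0864194)^6 − 1 ≈ 0.64432.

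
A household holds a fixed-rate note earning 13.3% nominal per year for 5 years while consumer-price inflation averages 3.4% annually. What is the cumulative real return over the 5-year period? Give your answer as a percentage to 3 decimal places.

57.960%

The annual real rate is (1+13.3%)/(1+3.4%) − 1 = 9.5745%.
Compounded over 5 years: (1 + 0.095745)^5 − 1 ≈ 0.57960.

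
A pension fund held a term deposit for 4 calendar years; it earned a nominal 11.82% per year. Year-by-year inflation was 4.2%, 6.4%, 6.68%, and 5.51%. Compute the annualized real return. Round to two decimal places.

Cumulative inflation factor: 1.042 × 1.064 × 1.0668 × 1.0551 ≈ 1.24792.
Nominal growth factor: 1.56343. Real growth factor = 1.56343 / 1.24792 ≈ 1.25283.
Annualized: 1.25283^(1/4) − 1 ≈ 0.05797.

5.80%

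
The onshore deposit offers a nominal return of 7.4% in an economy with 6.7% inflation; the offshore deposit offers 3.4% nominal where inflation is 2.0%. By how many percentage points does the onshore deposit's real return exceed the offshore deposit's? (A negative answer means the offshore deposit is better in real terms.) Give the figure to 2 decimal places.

-0.72

The onshore deposit real return: 1.074/1.067 − 1 = 0.656%.
The offshore deposit real return: 1.034/1.020 − 1 = 1.373%.
Difference: 0.656 − 1.373 = -0.717 pp.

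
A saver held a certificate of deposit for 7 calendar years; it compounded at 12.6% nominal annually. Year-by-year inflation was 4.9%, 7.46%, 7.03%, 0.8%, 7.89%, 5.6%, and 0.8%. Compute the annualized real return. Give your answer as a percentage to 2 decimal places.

7.35%

Cumulative inflation factor: 1.049 × 1.0746 × 1.0703 × 1.008 × 1.0789 × 1.056 × 1.008 ≈ 1.39667.
Nominal growth factor: 2.29493. Real growth factor = 2.29493 / 1.39667 ≈ 1.64314.
Annualized: 1.64314^(1/7) − 1 ≈ 0.07352.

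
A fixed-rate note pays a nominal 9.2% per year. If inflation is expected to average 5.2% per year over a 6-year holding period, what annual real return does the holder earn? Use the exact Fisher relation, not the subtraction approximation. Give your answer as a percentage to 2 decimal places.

With constant rates the annual real return is the same each year: (1+9.2%)/(1+5.2%) − 1 = 0.03802.

3.80%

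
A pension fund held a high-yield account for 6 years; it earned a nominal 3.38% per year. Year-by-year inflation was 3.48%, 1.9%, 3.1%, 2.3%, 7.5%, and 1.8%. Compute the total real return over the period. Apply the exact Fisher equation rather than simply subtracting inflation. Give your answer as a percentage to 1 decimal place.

0.3%

Cumulative inflation factor: 1.0348 × 1.019 × 1.031 × 1.023 × 1.075 × 1.018 ≈ 1.21709.
Nominal growth factor: 1.22073. Real growth factor = 1.22073 / 1.21709 ≈ 1.00299.
Total real return ≈ 0.2993%.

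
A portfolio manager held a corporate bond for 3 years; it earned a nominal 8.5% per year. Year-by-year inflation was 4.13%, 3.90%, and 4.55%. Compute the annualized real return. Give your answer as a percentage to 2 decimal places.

4.13%

Cumulative inflation factor: 1.0413 × 1.0390 × 1.0455 ≈ 1.13114.
Nominal growth factor: 1.27729. Real growth factor = 1.27729 / 1.13114 ≈ 1.12921.
Annualized: 1.12921^(1/3) − 1 ≈ 0.04134.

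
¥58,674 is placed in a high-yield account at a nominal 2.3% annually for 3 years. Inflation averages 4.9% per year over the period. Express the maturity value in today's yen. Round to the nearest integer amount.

Nominal value at maturity: ¥58,674 × (1 + 2.3%)^3 ≈ ¥62,816.
Price-level factor over 3 years: (1 + 4.9%)^3 = 1.154320649.
Dividing the nominal maturity value by the price-level factor gives the value in today's money.

¥54,418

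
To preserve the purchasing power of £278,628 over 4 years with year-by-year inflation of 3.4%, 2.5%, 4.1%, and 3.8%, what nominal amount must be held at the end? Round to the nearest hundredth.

£319,092.98

Cumulative price-level factor: 1.034 × 1.025 × 1.041 × 1.038 = 1.1452293963.
Multiplying £278,628 by the price-level factor gives the future nominal sum.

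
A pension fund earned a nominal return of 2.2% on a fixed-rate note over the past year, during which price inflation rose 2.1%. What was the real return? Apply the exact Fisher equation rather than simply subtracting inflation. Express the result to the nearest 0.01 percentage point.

0.10%

Real return via the Fisher equation: (1 + 2.2%)/(1 + 2.1%) − 1 = 1.022/1.021 − 1 ≈ 0.00098.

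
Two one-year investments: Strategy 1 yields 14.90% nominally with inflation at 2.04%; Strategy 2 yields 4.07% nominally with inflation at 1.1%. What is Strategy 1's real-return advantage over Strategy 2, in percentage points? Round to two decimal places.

Strategy 1 real return: 1.1490/1.0204 − 1 = 12.603%.
Strategy 2 real return: 1.0407/1.011 − 1 = 2.938%.
Difference: 12.603 − 2.938 = 9.665 pp.

9.67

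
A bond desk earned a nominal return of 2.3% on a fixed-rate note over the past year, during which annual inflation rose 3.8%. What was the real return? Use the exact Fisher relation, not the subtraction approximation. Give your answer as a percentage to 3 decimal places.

-1.445%

Real return via the Fisher equation: (1 + 2.3%)/(1 + 3.8%) − 1 = 1.023/1.038 − 1 ≈ -0.01445.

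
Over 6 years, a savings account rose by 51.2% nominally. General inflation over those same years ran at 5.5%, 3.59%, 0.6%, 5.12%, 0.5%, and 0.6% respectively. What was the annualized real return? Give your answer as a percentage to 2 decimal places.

4.39%

Cumulative inflation factor: 1.055 × 1.0359 × 1.006 × 1.0512 × 1.005 × 1.006 ≈ 1.16847.
Nominal growth factor: 1.51200. Real growth factor = 1.51200 / 1.16847 ≈ 1.29400.
Annualized: 1.29400^(1/6) − 1 ≈ 0.04389.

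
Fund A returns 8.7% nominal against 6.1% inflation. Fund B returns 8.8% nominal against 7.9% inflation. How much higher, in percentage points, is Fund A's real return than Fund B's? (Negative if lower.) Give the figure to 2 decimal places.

1.62

Fund A real return: 1.087/1.061 − 1 = 2.451%.
Fund B real return: 1.088/1.079 − 1 = 0.834%.
Difference: 2.451 − 0.834 = 1.617 pp.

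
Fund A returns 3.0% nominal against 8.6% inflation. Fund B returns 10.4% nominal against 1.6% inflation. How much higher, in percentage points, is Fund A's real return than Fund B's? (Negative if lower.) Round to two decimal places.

-13.82

Fund A real return: 1.030/1.086 − 1 = -5.157%.
Fund B real return: 1.104/1.016 − 1 = 8.661%.
Difference: -5.157 − 8.661 = -13.818 pp.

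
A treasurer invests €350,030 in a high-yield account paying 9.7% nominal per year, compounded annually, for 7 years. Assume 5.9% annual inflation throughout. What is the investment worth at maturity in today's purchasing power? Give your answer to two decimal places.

€448,001.99

Nominal value at maturity: €350,030 × (1 + 9.7%)^7 ≈ €669,193.42.
Price-level factor over 7 years: (1 + 5.9%)^7 ≈ 1.4937286838.
The maturity value deflated by that factor is the answer in today's purchasing power.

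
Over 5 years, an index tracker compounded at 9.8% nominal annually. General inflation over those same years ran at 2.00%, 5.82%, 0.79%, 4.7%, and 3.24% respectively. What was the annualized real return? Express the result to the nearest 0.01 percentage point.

Cumulative inflation factor: 1.0200 × 1.0582 × 1.0079 × 1.047 × 1.0324 ≈ 1.17593.
Nominal growth factor: 1.59592. Real growth factor = 1.59592 / 1.17593 ≈ 1.35716.
Annualized: 1.35716^(1/5) − 1 ≈ 0.06298.

6.30%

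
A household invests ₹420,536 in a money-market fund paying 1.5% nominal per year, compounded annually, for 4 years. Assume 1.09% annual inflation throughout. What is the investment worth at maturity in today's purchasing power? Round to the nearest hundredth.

₹427,400.04

Nominal value at maturity: ₹420,536 × (1 + 1.5%)^4 ≈ ₹446,341.58.
Price-level factor over 4 years: (1 + 1.09%)^4 ≈ 1.0443180542.
The maturity value deflated by that factor is the answer in today's purchasing power.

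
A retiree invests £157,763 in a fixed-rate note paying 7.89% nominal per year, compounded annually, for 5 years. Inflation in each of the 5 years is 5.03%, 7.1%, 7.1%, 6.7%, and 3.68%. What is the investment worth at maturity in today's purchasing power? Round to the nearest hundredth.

Nominal value at maturity: £157,763 × (1 + 7.89%)^5 ≈ £230,627.52.
Price-level factor over 5 years: 1.0503 × 1.071 × 1.071 × 1.067 × 1.0368 ≈ 1.3327592797.
Dividing the nominal maturity value by the price-level factor gives the value in today's money.

£173,045.14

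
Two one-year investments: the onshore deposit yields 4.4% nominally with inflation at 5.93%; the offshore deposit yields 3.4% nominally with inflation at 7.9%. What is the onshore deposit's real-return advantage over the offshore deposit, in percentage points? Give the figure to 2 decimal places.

2.73

The onshore deposit real return: 1.044/1.0593 − 1 = -1.444%.
The offshore deposit real return: 1.034/1.079 − 1 = -4.171%.
Difference: -1.444 − (-4.171) = 2.727 pp.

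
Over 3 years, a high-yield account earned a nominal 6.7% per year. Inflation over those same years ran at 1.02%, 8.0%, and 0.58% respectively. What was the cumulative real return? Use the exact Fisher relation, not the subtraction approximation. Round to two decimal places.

10.70%

Cumulative inflation factor: 1.0102 × 1.080 × 1.0058 ≈ 1.09734.
Nominal growth factor: 1.21477. Real growth factor = 1.21477 / 1.09734 ≈ 1.10701.
Total real return ≈ 10.7007%.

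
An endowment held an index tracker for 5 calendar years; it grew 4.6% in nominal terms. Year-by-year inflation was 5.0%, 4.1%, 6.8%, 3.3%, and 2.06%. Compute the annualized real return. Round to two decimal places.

Cumulative inflation factor: 1.050 × 1.041 × 1.068 × 1.033 × 1.0206 ≈ 1.23074.
Nominal growth factor: 1.04600. Real growth factor = 1.04600 / 1.23074 ≈ 0.84989.
Annualized: 0.84989^(1/5) − 1 ≈ -0.03201.

-3.20%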